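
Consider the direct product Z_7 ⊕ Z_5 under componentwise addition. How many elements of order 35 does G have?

An element (a,b) has order lcm(ord(a), ord(b)); count pairs with lcm equal to 35.
Enumerating gives 24 such elements.

24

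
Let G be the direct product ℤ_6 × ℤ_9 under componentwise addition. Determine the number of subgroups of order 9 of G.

4

|G| = 54 and 9 | 54, so subgroups of order 9 are possible by Lagrange.
The subgroups of order 9 are: {(0,0), (0,1), (0,2), (0,3), (0,4), (0,5), (0,6), (0,7), (0,8)}; {(0,0), (0,3), (0,6), (2,0), (2,3), (2,6), (4,0), (4,3), (4,6)}; {(0,0), (0,3), (0,6), (2,1), (2,4), (2,7), (4,2), (4,5), (4,8)}; {(0,0), (0,3), (0,6), (2,2), (2,5), (2,8), (4,1), (4,4), (4,7)}.
So G has 4 subgroups of order 9.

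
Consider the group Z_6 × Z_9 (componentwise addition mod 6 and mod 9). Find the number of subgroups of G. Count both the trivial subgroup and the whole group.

20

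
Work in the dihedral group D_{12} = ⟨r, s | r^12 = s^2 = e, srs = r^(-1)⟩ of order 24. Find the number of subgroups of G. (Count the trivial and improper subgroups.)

34

|G| = 24, so by Lagrange every subgroup order divides 24. Divisors: 1, 2, 3, 4, 6, 8, 12, 24.
Subgroups by order — order 1: 1; order 2: 13; order 3: 1; order 4: 7; order 6: 5; order 8: 3; order 12: 3; order 24: 1.
Total: 1 + 13 + 1 + 7 + 5 + 3 + 3 + 1 = 34.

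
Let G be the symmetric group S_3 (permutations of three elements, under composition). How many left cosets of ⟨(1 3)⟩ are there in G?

3

|⟨(1 3)⟩| = 2 and |G| = 6.
By Lagrange, [G : H] = |G|/|H| = 6/2 = 3.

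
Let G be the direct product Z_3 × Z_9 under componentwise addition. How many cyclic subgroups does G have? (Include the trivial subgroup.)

A cyclic subgroup of order d is generated by each of its φ(d) elements of order d, so the cyclic subgroups of order d number (#elements of order d)/φ(d).
Cyclic subgroups by order — order 1: 1; order 3: 4; order 9: 3.
Total: 8.

8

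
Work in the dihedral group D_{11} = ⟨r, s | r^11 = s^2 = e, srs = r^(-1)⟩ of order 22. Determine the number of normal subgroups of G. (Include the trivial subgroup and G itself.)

G has 14 subgroups. Checking conjugation-invariance by order — order 1: 1/1 normal; order 2: 0/11 normal; order 11: 1/1 normal; order 22: 1/1 normal.
Total normal subgroups: 3.

3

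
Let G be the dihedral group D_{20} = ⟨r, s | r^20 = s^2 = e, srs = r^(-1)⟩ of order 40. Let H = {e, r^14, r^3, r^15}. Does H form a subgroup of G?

No

r^15 ∈ H but its inverse r^5 ∉ H, so H is not a subgroup.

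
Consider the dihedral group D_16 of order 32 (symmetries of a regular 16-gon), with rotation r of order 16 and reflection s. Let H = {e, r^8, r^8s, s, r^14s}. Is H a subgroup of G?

|H| = 5 does not divide |G| = 32, so by Lagrange H is not a subgroup.

No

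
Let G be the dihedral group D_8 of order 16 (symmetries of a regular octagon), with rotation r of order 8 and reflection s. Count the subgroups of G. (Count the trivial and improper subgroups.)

19

|G| = 16, so by Lagrange every subgroup order divides 16. Divisors: 1, 2, 4, 8, 16.
Subgroups by order — order 1: 1; order 2: 9; order 4: 5; order 8: 3; order 16: 1.
Total: 1 + 9 + 5 + 3 + 1 = 19.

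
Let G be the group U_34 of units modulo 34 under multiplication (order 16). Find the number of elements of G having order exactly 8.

4

The elements of order 8 are: 9, 15, 19, 25.
That's 4.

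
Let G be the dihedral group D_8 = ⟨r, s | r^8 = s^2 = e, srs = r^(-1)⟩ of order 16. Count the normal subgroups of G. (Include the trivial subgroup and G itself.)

7

G has 19 subgroups. Checking conjugation-invariance by order — order 1: 1/1 normal; order 2: 1/9 normal; order 4: 1/5 normal; order 8: 3/3 normal; order 16: 1/1 normal.
Total normal subgroups: 7.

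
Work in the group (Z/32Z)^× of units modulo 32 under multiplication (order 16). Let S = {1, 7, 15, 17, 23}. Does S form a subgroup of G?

No

|S| = 5 does not divide |G| = 16, so by Lagrange S is not a subgroup.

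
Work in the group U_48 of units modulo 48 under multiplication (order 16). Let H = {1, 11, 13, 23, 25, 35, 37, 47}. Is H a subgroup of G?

Yes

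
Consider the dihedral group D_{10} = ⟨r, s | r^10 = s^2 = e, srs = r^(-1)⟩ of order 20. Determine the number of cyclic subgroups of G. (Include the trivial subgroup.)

Each element a generates a cyclic subgroup ⟨a⟩; distinct elements may generate the same one (a cyclic group of order d has φ(d) generators).
Cyclic subgroups by order — order 1: 1; order 2: 11; order 5: 1; order 10: 1.
Total: 14.

14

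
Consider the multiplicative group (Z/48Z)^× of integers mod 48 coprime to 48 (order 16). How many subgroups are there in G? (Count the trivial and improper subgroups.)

27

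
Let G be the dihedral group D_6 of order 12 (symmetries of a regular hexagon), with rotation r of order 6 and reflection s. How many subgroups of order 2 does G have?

7

|G| = 12 and 2 | 12, so subgroups of order 2 are possible by Lagrange.
The subgroups of order 2 are: {e, r^2s}; {e, r^3}; {e, r^3s}; {e, r^4s}; … (7 in all).
So G has 7 subgroups of order 2.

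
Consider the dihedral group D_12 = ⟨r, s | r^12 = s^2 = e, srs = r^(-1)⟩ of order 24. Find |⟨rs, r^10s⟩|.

|⟨rs⟩| = 2 and |⟨r^10s⟩| = 2, so |H| is a multiple of lcm(2, 2) = 2 and divides |G| = 24.
Closing under the operation: H = {e, r^3, r^6, r^9, rs, r^4s, r^7s, r^10s}, so |H| = 8.

8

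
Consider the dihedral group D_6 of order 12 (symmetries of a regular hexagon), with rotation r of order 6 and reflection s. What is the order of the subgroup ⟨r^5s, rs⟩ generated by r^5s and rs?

6

|⟨r^5s⟩| = 2 and |⟨rs⟩| = 2, so |H| is a multiple of lcm(2, 2) = 2 and divides |G| = 12.
Closing under the operation: H = {e, r^2, r^4, rs, r^3s, r^5s}, so |H| = 6.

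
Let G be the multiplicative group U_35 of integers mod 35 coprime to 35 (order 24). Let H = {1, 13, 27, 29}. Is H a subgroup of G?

Yes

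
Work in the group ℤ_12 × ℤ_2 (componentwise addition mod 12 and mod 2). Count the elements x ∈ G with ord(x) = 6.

An element (a,b) has order lcm(ord(a), ord(b)); count pairs with lcm equal to 6.
Enumerating gives 6 such elements.

6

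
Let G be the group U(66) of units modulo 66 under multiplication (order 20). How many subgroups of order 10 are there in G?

|G| = 20 and 10 | 20, so subgroups of order 10 are possible by Lagrange.
The subgroups of order 10 are: {1, 7, 13, 19, 25, 31, 37, 43, 49, 61}; {1, 17, 25, 29, 31, 35, 37, 41, 49, 65}; {1, 5, 23, 25, 31, 37, 47, 49, 53, 59}.
So G has 3 subgroups of order 10.

3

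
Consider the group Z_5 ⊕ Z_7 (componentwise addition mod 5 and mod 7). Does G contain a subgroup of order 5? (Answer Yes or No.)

5 | 35. A subgroup of order 5 is {(0,0), (1,0), (2,0), (3,0), (4,0)}.

Yes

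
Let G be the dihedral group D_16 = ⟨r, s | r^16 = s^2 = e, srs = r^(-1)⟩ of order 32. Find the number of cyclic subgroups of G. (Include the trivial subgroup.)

21

Group the elements of G by the cyclic subgroup they generate; each cyclic subgroup of order d accounts for φ(d) elements.
Cyclic subgroups by order — order 1: 1; order 2: 17; order 4: 1; order 8: 1; order 16: 1.
Total: 21.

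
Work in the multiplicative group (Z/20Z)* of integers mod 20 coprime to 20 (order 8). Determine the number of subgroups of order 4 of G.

3

|G| = 8 and 4 | 8, so subgroups of order 4 are possible by Lagrange.
The subgroups of order 4 are: {1, 9, 11, 19}; {1, 9, 13, 17}; {1, 3, 7, 9}.
So G has 3 subgroups of order 4.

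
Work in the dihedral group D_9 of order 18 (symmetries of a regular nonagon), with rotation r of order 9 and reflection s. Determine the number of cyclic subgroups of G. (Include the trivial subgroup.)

Each element a generates a cyclic subgroup ⟨a⟩; distinct elements may generate the same one (a cyclic group of order d has φ(d) generators).
Cyclic subgroups by order — order 1: 1; order 2: 9; order 3: 1; order 9: 1.
Total: 12.

12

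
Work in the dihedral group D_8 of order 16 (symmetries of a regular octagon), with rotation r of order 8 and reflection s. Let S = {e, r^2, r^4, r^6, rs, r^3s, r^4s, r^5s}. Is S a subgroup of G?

No

Closure fails: r^4 · r^4s = s ∉ S. So S is not a subgroup.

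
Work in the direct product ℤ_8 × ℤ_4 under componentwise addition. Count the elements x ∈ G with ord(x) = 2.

An element (a,b) has order lcm(ord(a), ord(b)); count pairs with lcm equal to 2.
Enumerating gives 3 such elements.

3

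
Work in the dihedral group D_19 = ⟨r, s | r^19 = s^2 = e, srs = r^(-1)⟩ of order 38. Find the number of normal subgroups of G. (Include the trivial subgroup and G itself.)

G has 22 subgroups. Checking conjugation-invariance by order — order 1: 1/1 normal; order 2: 0/19 normal; order 19: 1/1 normal; order 38: 1/1 normal.
Total normal subgroups: 3.

3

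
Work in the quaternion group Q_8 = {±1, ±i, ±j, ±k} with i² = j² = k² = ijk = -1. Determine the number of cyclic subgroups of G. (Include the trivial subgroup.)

Each element a generates a cyclic subgroup ⟨a⟩; distinct elements may generate the same one (a cyclic group of order d has φ(d) generators).
Cyclic subgroups by order — order 1: 1; order 2: 1; order 4: 3.
Total: 5.

5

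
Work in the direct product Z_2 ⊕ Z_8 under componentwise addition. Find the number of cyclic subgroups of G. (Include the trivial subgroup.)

8

Group the elements of G by the cyclic subgroup they generate; each cyclic subgroup of order d accounts for φ(d) elements.
Cyclic subgroups by order — order 1: 1; order 2: 3; order 4: 2; order 8: 2.
Total: 8.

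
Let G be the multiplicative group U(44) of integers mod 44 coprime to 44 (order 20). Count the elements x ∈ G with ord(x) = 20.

0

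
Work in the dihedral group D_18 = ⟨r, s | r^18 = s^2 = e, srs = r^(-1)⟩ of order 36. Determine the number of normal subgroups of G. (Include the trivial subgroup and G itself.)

9

G has 45 subgroups. Checking conjugation-invariance by order — order 1: 1/1 normal; order 2: 1/19 normal; order 3: 1/1 normal; order 4: 0/9 normal; order 6: 1/7 normal; order 9: 1/1 normal; order 12: 0/3 normal; order 18: 3/3 normal; order 36: 1/1 normal.
Total normal subgroups: 9.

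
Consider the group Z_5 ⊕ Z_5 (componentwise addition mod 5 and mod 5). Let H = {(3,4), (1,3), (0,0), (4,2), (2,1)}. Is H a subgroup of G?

Yes

|H| = 5 divides |G| = 25, consistent with Lagrange.
H contains the identity, every element's inverse is in H, and H is closed under +: it is a subgroup.
In fact H = ⟨(2,1)⟩.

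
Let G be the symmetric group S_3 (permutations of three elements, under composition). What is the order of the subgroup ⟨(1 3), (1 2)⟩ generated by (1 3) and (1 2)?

6

|⟨(1 3)⟩| = 2 and |⟨(1 2)⟩| = 2, so |H| is a multiple of lcm(2, 2) = 2 and divides |G| = 6.
Closing {(1 3), (1 2)} under the group operation gives all of G, so |H| = 6.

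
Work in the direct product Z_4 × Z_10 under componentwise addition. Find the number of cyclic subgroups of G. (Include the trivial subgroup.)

Each element a generates a cyclic subgroup ⟨a⟩; distinct elements may generate the same one (a cyclic group of order d has φ(d) generators).
Cyclic subgroups by order — order 1: 1; order 2: 3; order 4: 2; order 5: 1; order 10: 3; order 20: 2.
Total: 12.

12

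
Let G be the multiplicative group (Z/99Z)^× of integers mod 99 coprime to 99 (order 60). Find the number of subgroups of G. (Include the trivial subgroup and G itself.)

20

|G| = 60, so by Lagrange every subgroup order divides 60. Divisors: 1, 2, 3, 4, 5, 6, 10, 12, 15, 20, 30, 60.
Subgroups by order — order 1: 1; order 2: 3; order 3: 1; order 4: 1; order 5: 1; order 6: 3; order 10: 3; order 12: 1; order 15: 1; order 20: 1; order 30: 3; order 60: 1.
Total: 1 + 3 + 1 + 1 + 1 + 3 + 3 + 1 + 1 + 1 + 3 + 1 = 20.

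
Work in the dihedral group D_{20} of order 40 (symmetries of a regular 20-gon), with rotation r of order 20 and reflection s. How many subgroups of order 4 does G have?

11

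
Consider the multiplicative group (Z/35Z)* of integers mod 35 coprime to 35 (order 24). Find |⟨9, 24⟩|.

|⟨9⟩| = 6 and |⟨24⟩| = 6, so |H| is a multiple of lcm(6, 6) = 6 and divides |G| = 24.
Closing under the operation: H = {1, 4, 6, 9, 11, 16, 19, 24, 26, 29, 31, 34}, so |H| = 12.

12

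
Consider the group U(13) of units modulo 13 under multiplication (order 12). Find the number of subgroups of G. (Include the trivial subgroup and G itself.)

|G| = 12, so by Lagrange every subgroup order divides 12. Divisors: 1, 2, 3, 4, 6, 12.
Subgroups by order — order 1: 1; order 2: 1; order 3: 1; order 4: 1; order 6: 1; order 12: 1.
Total: 1 + 1 + 1 + 1 + 1 + 1 = 6.

6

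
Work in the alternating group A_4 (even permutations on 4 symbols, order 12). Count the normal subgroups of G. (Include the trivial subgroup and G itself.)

3

G has 10 subgroups. Checking conjugation-invariance by order — order 1: 1/1 normal; order 2: 0/3 normal; order 3: 0/4 normal; order 4: 1/1 normal; order 12: 1/1 normal.
Total normal subgroups: 3.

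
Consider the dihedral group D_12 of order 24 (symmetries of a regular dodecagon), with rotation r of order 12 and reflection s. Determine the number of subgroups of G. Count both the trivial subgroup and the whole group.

|G| = 24, so by Lagrange every subgroup order divides 24. Divisors: 1, 2, 3, 4, 6, 8, 12, 24.
Subgroups by order — order 1: 1; order 2: 13; order 3: 1; order 4: 7; order 6: 5; order 8: 3; order 12: 3; order 24: 1.
Total: 1 + 13 + 1 + 7 + 5 + 3 + 3 + 1 = 34.

34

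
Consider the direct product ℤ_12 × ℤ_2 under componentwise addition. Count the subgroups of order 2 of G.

3

|G| = 24 and 2 | 24, so subgroups of order 2 are possible by Lagrange.
The subgroups of order 2 are: {(0,0), (0,1)}; {(0,0), (6,0)}; {(0,0), (6,1)}.
So G has 3 subgroups of order 2.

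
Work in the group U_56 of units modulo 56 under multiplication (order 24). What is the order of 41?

Compute successive powers of 41 mod 56: 41, 1; 41^2 ≡ 1 (mod 56).
So |⟨41⟩| = 2.

2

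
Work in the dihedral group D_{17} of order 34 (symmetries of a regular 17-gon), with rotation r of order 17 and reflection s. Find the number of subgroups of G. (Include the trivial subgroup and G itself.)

|G| = 34, so by Lagrange every subgroup order divides 34. Divisors: 1, 2, 17, 34.
Subgroups by order — order 1: 1; order 2: 17; order 17: 1; order 34: 1.
Total: 1 + 17 + 1 + 1 = 20.

20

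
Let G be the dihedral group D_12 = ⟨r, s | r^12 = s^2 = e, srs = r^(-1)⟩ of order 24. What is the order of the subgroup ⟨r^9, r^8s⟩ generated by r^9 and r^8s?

|⟨r^9⟩| = 4 and |⟨r^8s⟩| = 2, so |H| is a multiple of lcm(4, 2) = 4 and divides |G| = 24.
Closing under the operation: H = {e, r^3, r^6, r^9, r^2s, r^5s, r^8s, r^11s}, so |H| = 8.

8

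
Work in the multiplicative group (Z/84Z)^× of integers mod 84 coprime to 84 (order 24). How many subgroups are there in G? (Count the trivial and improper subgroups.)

|G| = 24, so by Lagrange every subgroup order divides 24. Divisors: 1, 2, 3, 4, 6, 8, 12, 24.
Subgroups by order — order 1: 1; order 2: 7; order 3: 1; order 4: 7; order 6: 7; order 8: 1; order 12: 7; order 24: 1.
Total: 1 + 7 + 1 + 7 + 7 + 1 + 7 + 1 = 32.

32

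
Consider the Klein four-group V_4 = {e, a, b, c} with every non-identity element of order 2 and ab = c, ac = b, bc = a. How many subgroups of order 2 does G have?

|G| = 4 and 2 | 4, so subgroups of order 2 are possible by Lagrange.
The subgroups of order 2 are: {e, a}; {e, b}; {e, c}.
So G has 3 subgroups of order 2.

3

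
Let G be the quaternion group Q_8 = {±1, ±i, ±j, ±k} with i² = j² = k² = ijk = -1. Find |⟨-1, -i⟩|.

4

|⟨-1⟩| = 2 and |⟨-i⟩| = 4, so |H| is a multiple of lcm(2, 4) = 4 and divides |G| = 8.
Closing under the operation: H = {1, -1, i, -i}, so |H| = 4.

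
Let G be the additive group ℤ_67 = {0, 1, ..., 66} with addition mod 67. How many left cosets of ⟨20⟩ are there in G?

1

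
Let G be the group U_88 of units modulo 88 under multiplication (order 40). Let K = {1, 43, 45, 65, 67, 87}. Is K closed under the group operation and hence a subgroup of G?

|K| = 6 does not divide |G| = 40, so by Lagrange K is not a subgroup.

No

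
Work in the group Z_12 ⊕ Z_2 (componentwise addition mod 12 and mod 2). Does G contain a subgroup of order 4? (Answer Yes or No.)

4 | 24. A subgroup of order 4 is {(0,0), (0,1), (6,0), (6,1)}.

Yes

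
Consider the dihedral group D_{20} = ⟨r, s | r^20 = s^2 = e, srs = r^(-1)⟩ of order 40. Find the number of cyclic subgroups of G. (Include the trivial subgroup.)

A cyclic subgroup of order d is generated by each of its φ(d) elements of order d, so the cyclic subgroups of order d number (#elements of order d)/φ(d).
Cyclic subgroups by order — order 1: 1; order 2: 21; order 4: 1; order 5: 1; order 10: 1; order 20: 1.
Total: 26.

26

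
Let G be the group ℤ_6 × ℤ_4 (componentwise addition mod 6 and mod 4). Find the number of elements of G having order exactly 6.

An element (a,b) has order lcm(ord(a), ord(b)); count pairs with lcm equal to 6.
Enumerating gives 6 such elements.

6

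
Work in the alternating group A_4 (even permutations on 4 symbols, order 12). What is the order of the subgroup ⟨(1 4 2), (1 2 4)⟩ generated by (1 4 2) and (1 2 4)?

3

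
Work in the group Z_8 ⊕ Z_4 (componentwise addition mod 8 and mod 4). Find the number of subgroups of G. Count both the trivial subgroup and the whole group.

|G| = 32, so by Lagrange every subgroup order divides 32. Divisors: 1, 2, 4, 8, 16, 32.
Subgroups by order — order 1: 1; order 2: 3; order 4: 7; order 8: 7; order 16: 3; order 32: 1.
Total: 1 + 3 + 7 + 7 + 3 + 1 = 22.

22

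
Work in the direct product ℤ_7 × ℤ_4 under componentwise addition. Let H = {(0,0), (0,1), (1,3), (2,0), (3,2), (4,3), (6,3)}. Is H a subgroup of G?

No

(0,1) ∈ H but its inverse (0,3) ∉ H, so H is not a subgroup.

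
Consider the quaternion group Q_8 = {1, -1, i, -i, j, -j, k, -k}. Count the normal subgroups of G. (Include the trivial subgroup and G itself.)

6

G has 6 subgroups. Checking conjugation-invariance by order — order 1: 1/1 normal; order 2: 1/1 normal; order 4: 3/3 normal; order 8: 1/1 normal.
Total normal subgroups: 6.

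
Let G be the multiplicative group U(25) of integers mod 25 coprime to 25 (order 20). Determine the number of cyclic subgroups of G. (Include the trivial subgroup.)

Each element a generates a cyclic subgroup ⟨a⟩; distinct elements may generate the same one (a cyclic group of order d has φ(d) generators).
Cyclic subgroups by order — order 1: 1; order 2: 1; order 4: 1; order 5: 1; order 10: 1; order 20: 1.
Total: 6.

6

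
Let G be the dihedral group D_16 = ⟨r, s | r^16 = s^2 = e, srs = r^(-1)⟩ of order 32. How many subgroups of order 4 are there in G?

|G| = 32 and 4 | 32, so subgroups of order 4 are possible by Lagrange.
The subgroups of order 4 are: {e, r^8, r^2s, r^10s}; {e, r^8, r^3s, r^11s}; {e, r^4, r^8, r^12}; {e, r^8, r^4s, r^12s}; … (9 in all).
So G has 9 subgroups of order 4.

9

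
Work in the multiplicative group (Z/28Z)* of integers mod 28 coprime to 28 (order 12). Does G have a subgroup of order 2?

Yes

2 | 12. A subgroup of order 2 is {1, 13}.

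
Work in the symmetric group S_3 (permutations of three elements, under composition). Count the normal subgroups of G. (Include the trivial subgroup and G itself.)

3

G has 6 subgroups. Checking conjugation-invariance by order — order 1: 1/1 normal; order 2: 0/3 normal; order 3: 1/1 normal; order 6: 1/1 normal.
Total normal subgroups: 3.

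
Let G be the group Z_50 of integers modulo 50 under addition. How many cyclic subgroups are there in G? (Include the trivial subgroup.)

Group the elements of G by the cyclic subgroup they generate; each cyclic subgroup of order d accounts for φ(d) elements.
Cyclic subgroups by order — order 1: 1; order 2: 1; order 5: 1; order 10: 1; order 25: 1; order 50: 1.
Total: 6.

6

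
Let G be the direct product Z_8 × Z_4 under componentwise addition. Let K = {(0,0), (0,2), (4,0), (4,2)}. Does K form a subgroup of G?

Yes

|K| = 4 divides |G| = 32, consistent with Lagrange.
K contains the identity, every element's inverse is in K, and K is closed under +: it is a subgroup.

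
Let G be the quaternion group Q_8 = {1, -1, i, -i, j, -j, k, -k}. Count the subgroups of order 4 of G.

3

|G| = 8 and 4 | 8, so subgroups of order 4 are possible by Lagrange.
The subgroups of order 4 are: {1, -1, i, -i}; {1, -1, j, -j}; {1, -1, k, -k}.
So G has 3 subgroups of order 4.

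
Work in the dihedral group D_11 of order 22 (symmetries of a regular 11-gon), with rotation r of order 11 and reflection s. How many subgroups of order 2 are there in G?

|G| = 22 and 2 | 22, so subgroups of order 2 are possible by Lagrange.
The subgroups of order 2 are: {e, r^10s}; {e, r^2s}; {e, r^3s}; {e, r^4s}; … (11 in all).
So G has 11 subgroups of order 2.

11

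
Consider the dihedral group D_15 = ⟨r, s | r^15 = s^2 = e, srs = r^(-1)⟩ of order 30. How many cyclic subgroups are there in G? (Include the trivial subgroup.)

19

Group the elements of G by the cyclic subgroup they generate; each cyclic subgroup of order d accounts for φ(d) elements.
Cyclic subgroups by order — order 1: 1; order 2: 15; order 3: 1; order 5: 1; order 15: 1.
Total: 19.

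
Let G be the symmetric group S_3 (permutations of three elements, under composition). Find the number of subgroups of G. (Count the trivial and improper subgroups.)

6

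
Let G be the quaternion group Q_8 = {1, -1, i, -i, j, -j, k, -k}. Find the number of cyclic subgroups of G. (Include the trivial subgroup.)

5

Each element a generates a cyclic subgroup ⟨a⟩; distinct elements may generate the same one (a cyclic group of order d has φ(d) generators).
Cyclic subgroups by order — order 1: 1; order 2: 1; order 4: 3.
Total: 5.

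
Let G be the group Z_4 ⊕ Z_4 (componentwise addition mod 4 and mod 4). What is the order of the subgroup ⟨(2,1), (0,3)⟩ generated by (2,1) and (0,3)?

8

|⟨(2,1)⟩| = 4 and |⟨(0,3)⟩| = 4, so |H| is a multiple of lcm(4, 4) = 4 and divides |G| = 16.
Closing under the operation: H = {(0,0), (0,1), (0,2), (0,3), (2,0), (2,1), (2,2), (2,3)}, so |H| = 8.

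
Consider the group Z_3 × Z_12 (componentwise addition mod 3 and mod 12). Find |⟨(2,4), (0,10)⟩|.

18

|⟨(2,4)⟩| = 3 and |⟨(0,10)⟩| = 6, so |H| is a multiple of lcm(3, 6) = 6 and divides |G| = 36.
Closing under the operation: H = {(0,0), (0,2), (0,4), (0,6), (0,8), (0,10), (1,0), (1,2), (1,4), (1,6), (1,8), (1,10), (2,0), (2,2), (2,4), (2,6), (2,8), (2,10)}, so |H| = 18.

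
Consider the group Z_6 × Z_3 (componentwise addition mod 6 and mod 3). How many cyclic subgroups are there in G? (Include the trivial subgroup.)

A cyclic subgroup of order d is generated by each of its φ(d) elements of order d, so the cyclic subgroups of order d number (#elements of order d)/φ(d).
Cyclic subgroups by order — order 1: 1; order 2: 1; order 3: 4; order 6: 4.
Total: 10.

10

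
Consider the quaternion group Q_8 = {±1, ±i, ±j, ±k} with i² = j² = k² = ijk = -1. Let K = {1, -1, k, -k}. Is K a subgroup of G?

Yes

|K| = 4 divides |G| = 8, consistent with Lagrange.
K contains the identity, every element's inverse is in K, and K is closed under ·: it is a subgroup.
In fact K = ⟨-k⟩.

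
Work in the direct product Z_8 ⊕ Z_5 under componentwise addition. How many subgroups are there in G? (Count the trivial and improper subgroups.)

|G| = 40, so by Lagrange every subgroup order divides 40. Divisors: 1, 2, 4, 5, 8, 10, 20, 40.
Subgroups by order — order 1: 1; order 2: 1; order 4: 1; order 5: 1; order 8: 1; order 10: 1; order 20: 1; order 40: 1.
Total: 1 + 1 + 1 + 1 + 1 + 1 + 1 + 1 = 8.

8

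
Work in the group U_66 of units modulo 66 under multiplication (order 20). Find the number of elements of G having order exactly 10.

12

Enumerating element orders in G gives 12 elements of order 10.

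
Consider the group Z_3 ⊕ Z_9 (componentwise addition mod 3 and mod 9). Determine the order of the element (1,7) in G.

9

The order of (1,7) in Z_3 × Z_9 is lcm(ord(1) in Z_3, ord(7) in Z_9).
ord(1) = 3 and ord(7) = 9, so |⟨(1,7)⟩| = lcm(3, 9) = 9.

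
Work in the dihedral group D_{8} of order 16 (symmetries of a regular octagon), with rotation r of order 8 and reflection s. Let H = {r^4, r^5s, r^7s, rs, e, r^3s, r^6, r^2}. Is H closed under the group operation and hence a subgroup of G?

Yes

|H| = 8 divides |G| = 16, consistent with Lagrange.
H contains the identity, every element's inverse is in H, and H is closed under ·: it is a subgroup.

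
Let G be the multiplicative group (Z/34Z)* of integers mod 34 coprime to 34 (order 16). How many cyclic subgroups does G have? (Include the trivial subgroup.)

Group the elements of G by the cyclic subgroup they generate; each cyclic subgroup of order d accounts for φ(d) elements.
Cyclic subgroups by order — order 1: 1; order 2: 1; order 4: 1; order 8: 1; order 16: 1.
Total: 5.

5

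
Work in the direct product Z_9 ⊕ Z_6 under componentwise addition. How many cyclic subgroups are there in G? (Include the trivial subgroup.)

A cyclic subgroup of order d is generated by each of its φ(d) elements of order d, so the cyclic subgroups of order d number (#elements of order d)/φ(d).
Cyclic subgroups by order — order 1: 1; order 2: 1; order 3: 4; order 6: 4; order 9: 3; order 18: 3.
Total: 16.

16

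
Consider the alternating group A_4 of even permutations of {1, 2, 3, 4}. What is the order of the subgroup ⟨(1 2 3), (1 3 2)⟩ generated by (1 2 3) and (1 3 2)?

|⟨(1 2 3)⟩| = 3 and |⟨(1 3 2)⟩| = 3, so |H| is a multiple of lcm(3, 3) = 3 and divides |G| = 12.
Closing under the operation: H = {e, (1 2 3), (1 3 2)}, so |H| = 3.

3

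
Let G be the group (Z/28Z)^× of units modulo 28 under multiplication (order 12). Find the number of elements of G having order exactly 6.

The elements of order 6 are: 3, 5, 11, 17, 19, 23.
That's 6.

6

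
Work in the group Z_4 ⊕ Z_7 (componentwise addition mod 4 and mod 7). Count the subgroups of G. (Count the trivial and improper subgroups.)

6

|G| = 28, so by Lagrange every subgroup order divides 28. Divisors: 1, 2, 4, 7, 14, 28.
Subgroups by order — order 1: 1; order 2: 1; order 4: 1; order 7: 1; order 14: 1; order 28: 1.
Total: 1 + 1 + 1 + 1 + 1 + 1 = 6.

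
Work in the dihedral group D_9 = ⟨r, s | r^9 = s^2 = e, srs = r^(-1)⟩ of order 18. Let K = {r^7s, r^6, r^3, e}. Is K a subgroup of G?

|K| = 4 does not divide |G| = 18, so by Lagrange K is not a subgroup.

No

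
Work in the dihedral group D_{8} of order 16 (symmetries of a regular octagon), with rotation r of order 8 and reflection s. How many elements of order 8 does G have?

4

The elements of order 8 are: r, r^3, r^5, r^7.
That's 4.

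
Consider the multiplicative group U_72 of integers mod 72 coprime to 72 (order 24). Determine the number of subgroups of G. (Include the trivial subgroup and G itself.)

32

|G| = 24, so by Lagrange every subgroup order divides 24. Divisors: 1, 2, 3, 4, 6, 8, 12, 24.
Subgroups by order — order 1: 1; order 2: 7; order 3: 1; order 4: 7; order 6: 7; order 8: 1; order 12: 7; order 24: 1.
Total: 1 + 7 + 1 + 7 + 7 + 1 + 7 + 1 = 32.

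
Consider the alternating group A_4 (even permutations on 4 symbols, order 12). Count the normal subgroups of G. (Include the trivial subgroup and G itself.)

G has 10 subgroups. Checking conjugation-invariance by order — order 1: 1/1 normal; order 2: 0/3 normal; order 3: 0/4 normal; order 4: 1/1 normal; order 12: 1/1 normal.
Total normal subgroups: 3.

3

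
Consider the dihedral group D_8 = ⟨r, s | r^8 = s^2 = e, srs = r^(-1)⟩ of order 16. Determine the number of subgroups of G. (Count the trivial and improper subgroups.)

19

|G| = 16, so by Lagrange every subgroup order divides 16. Divisors: 1, 2, 4, 8, 16.
Subgroups by order — order 1: 1; order 2: 9; order 4: 5; order 8: 3; order 16: 1.
Total: 1 + 9 + 5 + 3 + 1 = 19.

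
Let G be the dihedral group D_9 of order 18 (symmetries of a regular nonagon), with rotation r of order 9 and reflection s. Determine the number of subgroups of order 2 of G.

|G| = 18 and 2 | 18, so subgroups of order 2 are possible by Lagrange.
The subgroups of order 2 are: {e, r^2s}; {e, r^3s}; {e, r^4s}; {e, r^5s}; … (9 in all).
So G has 9 subgroups of order 2.

9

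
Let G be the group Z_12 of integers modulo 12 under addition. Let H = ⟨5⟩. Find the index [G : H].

1

|⟨5⟩| = 12 and |G| = 12.
By Lagrange, [G : H] = |G|/|H| = 12/12 = 1.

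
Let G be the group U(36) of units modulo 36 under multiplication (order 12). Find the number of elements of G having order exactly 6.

The elements of order 6 are: 5, 7, 11, 23, 29, 31.
That's 6.

6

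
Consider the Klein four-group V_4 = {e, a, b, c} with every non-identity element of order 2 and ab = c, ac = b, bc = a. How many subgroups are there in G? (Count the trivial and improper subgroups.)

|G| = 4, so by Lagrange every subgroup order divides 4. Divisors: 1, 2, 4.
Subgroups by order — order 1: 1; order 2: 3; order 4: 1.
Total: 1 + 3 + 1 = 5.

5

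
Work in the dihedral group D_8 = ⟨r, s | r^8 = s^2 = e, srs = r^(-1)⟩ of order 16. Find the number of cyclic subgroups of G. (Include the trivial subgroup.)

Each element a generates a cyclic subgroup ⟨a⟩; distinct elements may generate the same one (a cyclic group of order d has φ(d) generators).
Cyclic subgroups by order — order 1: 1; order 2: 9; order 4: 1; order 8: 1.
Total: 12.

12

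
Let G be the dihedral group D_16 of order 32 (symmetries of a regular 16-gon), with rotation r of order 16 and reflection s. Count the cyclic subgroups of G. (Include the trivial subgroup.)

A cyclic subgroup of order d is generated by each of its φ(d) elements of order d, so the cyclic subgroups of order d number (#elements of order d)/φ(d).
Cyclic subgroups by order — order 1: 1; order 2: 17; order 4: 1; order 8: 1; order 16: 1.
Total: 21.

21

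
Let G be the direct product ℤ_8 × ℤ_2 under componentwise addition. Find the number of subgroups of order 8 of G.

|G| = 16 and 8 | 16, so subgroups of order 8 are possible by Lagrange.
The subgroups of order 8 are: {(0,0), (0,1), (2,0), (2,1), (4,0), (4,1), (6,0), (6,1)}; {(0,0), (1,0), (2,0), (3,0), (4,0), (5,0), (6,0), (7,0)}; {(0,0), (1,1), (2,0), (3,1), (4,0), (5,1), (6,0), (7,1)}.
So G has 3 subgroups of order 8.

3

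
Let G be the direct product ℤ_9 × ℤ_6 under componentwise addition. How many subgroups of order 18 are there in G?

4

|G| = 54 and 18 | 54, so subgroups of order 18 are possible by Lagrange.
The subgroups of order 18 are: {(0,0), (0,1), (0,2), (0,3), (0,4), (0,5), (3,0), (3,1), (3,2), (3,3), (3,4), (3,5), (6,0), (6,1), (6,2), (6,3), (6,4), (6,5)}; {(0,0), (0,3), (1,0), (1,3), (2,0), (2,3), (3,0), (3,3), (4,0), (4,3), (5,0), (5,3), (6,0), (6,3), (7,0), (7,3), (8,0), (8,3)}; {(0,0), (0,3), (1,1), (1,4), (2,2), (2,5), (3,0), (3,3), (4,1), (4,4), (5,2), (5,5), (6,0), (6,3), (7,1), (7,4), (8,2), (8,5)}; {(0,0), (0,3), (1,2), (1,5), (2,1), (2,4), (3,0), (3,3), (4,2), (4,5), (5,1), (5,4), (6,0), (6,3), (7,2), (7,5), (8,1), (8,4)}.
So G has 4 subgroups of order 18.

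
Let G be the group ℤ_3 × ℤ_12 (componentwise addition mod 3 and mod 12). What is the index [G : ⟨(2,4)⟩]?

12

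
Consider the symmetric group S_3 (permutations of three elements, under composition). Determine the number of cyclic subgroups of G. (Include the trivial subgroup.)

5

A cyclic subgroup of order d is generated by each of its φ(d) elements of order d, so the cyclic subgroups of order d number (#elements of order d)/φ(d).
Cyclic subgroups by order — order 1: 1; order 2: 3; order 3: 1.
Total: 5.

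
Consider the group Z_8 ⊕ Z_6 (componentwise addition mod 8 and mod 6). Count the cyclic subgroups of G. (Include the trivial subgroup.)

Each element a generates a cyclic subgroup ⟨a⟩; distinct elements may generate the same one (a cyclic group of order d has φ(d) generators).
Cyclic subgroups by order — order 1: 1; order 2: 3; order 3: 1; order 4: 2; order 6: 3; order 8: 2; order 12: 2; order 24: 2.
Total: 16.

16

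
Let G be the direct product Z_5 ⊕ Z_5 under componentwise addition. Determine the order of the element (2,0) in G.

The order of (2,0) in Z_5 × Z_5 is lcm(ord(2) in Z_5, ord(0) in Z_5).
ord(2) = 5 and ord(0) = 1, so |⟨(2,0)⟩| = lcm(5, 1) = 5.

5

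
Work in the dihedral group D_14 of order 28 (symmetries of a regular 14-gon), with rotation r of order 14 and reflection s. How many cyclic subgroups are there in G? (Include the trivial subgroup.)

A cyclic subgroup of order d is generated by each of its φ(d) elements of order d, so the cyclic subgroups of order d number (#elements of order d)/φ(d).
Cyclic subgroups by order — order 1: 1; order 2: 15; order 7: 1; order 14: 1.
Total: 18.

18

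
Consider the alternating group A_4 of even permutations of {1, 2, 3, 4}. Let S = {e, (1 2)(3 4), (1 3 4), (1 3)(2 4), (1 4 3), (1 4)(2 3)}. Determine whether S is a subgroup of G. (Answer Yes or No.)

No

Closure fails: (1 4 3) ∘ (1 2)(3 4) = (1 2 4) ∉ S. So S is not a subgroup.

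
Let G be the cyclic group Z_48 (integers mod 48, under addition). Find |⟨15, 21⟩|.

16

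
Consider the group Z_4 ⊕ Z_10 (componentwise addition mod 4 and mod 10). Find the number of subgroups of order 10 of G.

3

|G| = 40 and 10 | 40, so subgroups of order 10 are possible by Lagrange.
The subgroups of order 10 are: {(0,0), (0,1), (0,2), (0,3), (0,4), (0,5), (0,6), (0,7), (0,8), (0,9)}; {(0,0), (0,2), (0,4), (0,6), (0,8), (2,0), (2,2), (2,4), (2,6), (2,8)}; {(0,0), (0,2), (0,4), (0,6), (0,8), (2,1), (2,3), (2,5), (2,7), (2,9)}.
So G has 3 subgroups of order 10.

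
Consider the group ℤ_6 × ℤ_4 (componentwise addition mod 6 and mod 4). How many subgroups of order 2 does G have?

|G| = 24 and 2 | 24, so subgroups of order 2 are possible by Lagrange.
The subgroups of order 2 are: {(0,0), (0,2)}; {(0,0), (3,0)}; {(0,0), (3,2)}.
So G has 3 subgroups of order 2.

3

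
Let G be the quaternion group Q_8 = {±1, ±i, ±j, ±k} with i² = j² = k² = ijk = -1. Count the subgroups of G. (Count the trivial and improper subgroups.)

|G| = 8, so by Lagrange every subgroup order divides 8. Divisors: 1, 2, 4, 8.
Subgroups by order — order 1: 1; order 2: 1; order 4: 3; order 8: 1.
Total: 1 + 1 + 3 + 1 = 6.

6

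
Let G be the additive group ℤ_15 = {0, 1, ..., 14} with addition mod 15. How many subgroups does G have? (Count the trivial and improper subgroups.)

Subgroups of the cyclic group ℤ_15 correspond bijectively to divisors of 15.
Divisors of 15: 1, 3, 5, 15.
So ℤ_15 has 4 subgroups.

4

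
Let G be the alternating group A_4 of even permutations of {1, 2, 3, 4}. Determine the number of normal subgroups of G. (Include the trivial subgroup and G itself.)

3

G has 10 subgroups. Checking conjugation-invariance by order — order 1: 1/1 normal; order 2: 0/3 normal; order 3: 0/4 normal; order 4: 1/1 normal; order 12: 1/1 normal.
Total normal subgroups: 3.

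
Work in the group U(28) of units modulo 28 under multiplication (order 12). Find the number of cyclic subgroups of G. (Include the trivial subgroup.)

Group the elements of G by the cyclic subgroup they generate; each cyclic subgroup of order d accounts for φ(d) elements.
Cyclic subgroups by order — order 1: 1; order 2: 3; order 3: 1; order 6: 3.
Total: 8.

8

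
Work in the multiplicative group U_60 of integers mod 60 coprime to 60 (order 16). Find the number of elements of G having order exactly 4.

The elements of order 4 are: 7, 13, 17, 23, 37, 43, 47, 53.
That's 8.

8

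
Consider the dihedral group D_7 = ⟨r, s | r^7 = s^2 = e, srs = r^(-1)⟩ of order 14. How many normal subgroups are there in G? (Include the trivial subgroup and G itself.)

3

G has 10 subgroups. Checking conjugation-invariance by order — order 1: 1/1 normal; order 2: 0/7 normal; order 7: 1/1 normal; order 14: 1/1 normal.
Total normal subgroups: 3.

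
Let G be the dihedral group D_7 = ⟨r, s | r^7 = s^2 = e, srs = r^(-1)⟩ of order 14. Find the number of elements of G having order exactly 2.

7

The elements of order 2 are: s, rs, r^2s, r^3s, r^4s, r^5s, r^6s.
That's 7.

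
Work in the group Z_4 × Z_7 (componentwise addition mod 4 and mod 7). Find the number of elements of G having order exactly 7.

6

An element (a,b) has order lcm(ord(a), ord(b)); count pairs with lcm equal to 7.
Enumerating gives 6 such elements.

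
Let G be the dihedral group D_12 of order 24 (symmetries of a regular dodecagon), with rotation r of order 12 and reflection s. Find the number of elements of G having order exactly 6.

2

The elements of order 6 are: r^2, r^10.
That's 2.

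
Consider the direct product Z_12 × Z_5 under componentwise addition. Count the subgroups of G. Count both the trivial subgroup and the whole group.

|G| = 60, so by Lagrange every subgroup order divides 60. Divisors: 1, 2, 3, 4, 5, 6, 10, 12, 15, 20, 30, 60.
Subgroups by order — order 1: 1; order 2: 1; order 3: 1; order 4: 1; order 5: 1; order 6: 1; order 10: 1; order 12: 1; order 15: 1; order 20: 1; order 30: 1; order 60: 1.
Total: 1 + 1 + 1 + 1 + 1 + 1 + 1 + 1 + 1 + 1 + 1 + 1 = 12.

12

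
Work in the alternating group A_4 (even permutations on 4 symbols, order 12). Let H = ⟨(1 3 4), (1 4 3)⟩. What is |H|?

3

|⟨(1 3 4)⟩| = 3 and |⟨(1 4 3)⟩| = 3, so |H| is a multiple of lcm(3, 3) = 3 and divides |G| = 12.
Closing under the operation: H = {e, (1 3 4), (1 4 3)}, so |H| = 3.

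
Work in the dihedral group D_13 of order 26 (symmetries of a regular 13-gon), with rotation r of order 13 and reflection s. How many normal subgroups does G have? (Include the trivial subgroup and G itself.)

3

G has 16 subgroups. Checking conjugation-invariance by order — order 1: 1/1 normal; order 2: 0/13 normal; order 13: 1/1 normal; order 26: 1/1 normal.
Total normal subgroups: 3.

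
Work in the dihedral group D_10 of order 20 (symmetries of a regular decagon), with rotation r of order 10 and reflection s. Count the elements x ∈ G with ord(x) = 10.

4

The elements of order 10 are: r, r^3, r^7, r^9.
That's 4.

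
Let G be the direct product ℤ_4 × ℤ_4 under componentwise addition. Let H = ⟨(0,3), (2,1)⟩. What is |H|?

8

|⟨(0,3)⟩| = 4 and |⟨(2,1)⟩| = 4, so |H| is a multiple of lcm(4, 4) = 4 and divides |G| = 16.
Closing under the operation: H = {(0,0), (0,1), (0,2), (0,3), (2,0), (2,1), (2,2), (2,3)}, so |H| = 8.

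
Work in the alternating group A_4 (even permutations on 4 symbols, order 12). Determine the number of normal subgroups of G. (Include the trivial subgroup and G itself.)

G has 10 subgroups. Checking conjugation-invariance by order — order 1: 1/1 normal; order 2: 0/3 normal; order 3: 0/4 normal; order 4: 1/1 normal; order 12: 1/1 normal.
Total normal subgroups: 3.

3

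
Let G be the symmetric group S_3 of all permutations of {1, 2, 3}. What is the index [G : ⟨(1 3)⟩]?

3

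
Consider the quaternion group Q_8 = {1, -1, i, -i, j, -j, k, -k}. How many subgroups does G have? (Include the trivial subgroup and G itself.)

6

|G| = 8, so by Lagrange every subgroup order divides 8. Divisors: 1, 2, 4, 8.
Subgroups by order — order 1: 1; order 2: 1; order 4: 3; order 8: 1.
Total: 1 + 1 + 3 + 1 = 6.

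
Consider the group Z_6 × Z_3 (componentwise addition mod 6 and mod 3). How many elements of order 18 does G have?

0

An element (a,b) has order lcm(ord(a), ord(b)); count pairs with lcm equal to 18.
Enumerating gives 0 such elements.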